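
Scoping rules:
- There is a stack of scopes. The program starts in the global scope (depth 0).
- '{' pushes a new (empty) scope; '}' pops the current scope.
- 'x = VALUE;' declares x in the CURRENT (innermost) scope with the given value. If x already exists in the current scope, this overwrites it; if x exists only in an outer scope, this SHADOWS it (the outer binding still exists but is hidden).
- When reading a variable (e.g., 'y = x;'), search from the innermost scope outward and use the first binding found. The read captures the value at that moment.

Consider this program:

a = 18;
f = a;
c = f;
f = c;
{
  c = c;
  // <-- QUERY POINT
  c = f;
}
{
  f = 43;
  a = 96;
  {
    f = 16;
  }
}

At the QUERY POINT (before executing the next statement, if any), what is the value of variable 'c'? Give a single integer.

Step 1: declare a=18 at depth 0
Step 2: declare f=(read a)=18 at depth 0
Step 3: declare c=(read f)=18 at depth 0
Step 4: declare f=(read c)=18 at depth 0
Step 5: enter scope (depth=1)
Step 6: declare c=(read c)=18 at depth 1
Visible at query point: a=18 c=18 f=18

Answer: 18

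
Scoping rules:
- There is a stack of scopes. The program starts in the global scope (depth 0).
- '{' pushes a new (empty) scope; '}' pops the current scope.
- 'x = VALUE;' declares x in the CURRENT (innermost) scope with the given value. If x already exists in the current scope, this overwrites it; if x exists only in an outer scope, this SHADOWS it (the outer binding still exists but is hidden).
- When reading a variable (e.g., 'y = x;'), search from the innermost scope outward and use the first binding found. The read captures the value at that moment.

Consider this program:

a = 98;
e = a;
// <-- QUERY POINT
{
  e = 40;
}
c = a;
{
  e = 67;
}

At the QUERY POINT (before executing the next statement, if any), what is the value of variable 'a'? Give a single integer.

Answer: 98

Derivation:
Step 1: declare a=98 at depth 0
Step 2: declare e=(read a)=98 at depth 0
Visible at query point: a=98 e=98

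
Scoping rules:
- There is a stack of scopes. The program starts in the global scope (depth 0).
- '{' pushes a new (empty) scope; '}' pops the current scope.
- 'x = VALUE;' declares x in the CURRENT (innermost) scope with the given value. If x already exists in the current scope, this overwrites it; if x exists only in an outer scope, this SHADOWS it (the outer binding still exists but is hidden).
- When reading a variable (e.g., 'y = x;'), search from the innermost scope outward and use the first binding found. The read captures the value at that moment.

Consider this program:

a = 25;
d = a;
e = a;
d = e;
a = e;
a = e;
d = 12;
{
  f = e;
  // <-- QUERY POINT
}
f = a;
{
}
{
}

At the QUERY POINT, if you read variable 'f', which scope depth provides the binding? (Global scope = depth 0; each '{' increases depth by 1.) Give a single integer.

Step 1: declare a=25 at depth 0
Step 2: declare d=(read a)=25 at depth 0
Step 3: declare e=(read a)=25 at depth 0
Step 4: declare d=(read e)=25 at depth 0
Step 5: declare a=(read e)=25 at depth 0
Step 6: declare a=(read e)=25 at depth 0
Step 7: declare d=12 at depth 0
Step 8: enter scope (depth=1)
Step 9: declare f=(read e)=25 at depth 1
Visible at query point: a=25 d=12 e=25 f=25

Answer: 1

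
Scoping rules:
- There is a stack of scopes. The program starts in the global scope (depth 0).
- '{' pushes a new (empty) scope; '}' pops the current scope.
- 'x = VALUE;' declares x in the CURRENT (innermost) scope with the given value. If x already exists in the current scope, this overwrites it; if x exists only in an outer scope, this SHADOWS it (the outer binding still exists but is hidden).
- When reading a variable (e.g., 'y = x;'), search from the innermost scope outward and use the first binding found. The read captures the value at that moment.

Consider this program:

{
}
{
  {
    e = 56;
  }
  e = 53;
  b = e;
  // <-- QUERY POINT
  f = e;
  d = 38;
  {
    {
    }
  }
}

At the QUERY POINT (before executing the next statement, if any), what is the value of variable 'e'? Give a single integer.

Answer: 53

Derivation:
Step 1: enter scope (depth=1)
Step 2: exit scope (depth=0)
Step 3: enter scope (depth=1)
Step 4: enter scope (depth=2)
Step 5: declare e=56 at depth 2
Step 6: exit scope (depth=1)
Step 7: declare e=53 at depth 1
Step 8: declare b=(read e)=53 at depth 1
Visible at query point: b=53 e=53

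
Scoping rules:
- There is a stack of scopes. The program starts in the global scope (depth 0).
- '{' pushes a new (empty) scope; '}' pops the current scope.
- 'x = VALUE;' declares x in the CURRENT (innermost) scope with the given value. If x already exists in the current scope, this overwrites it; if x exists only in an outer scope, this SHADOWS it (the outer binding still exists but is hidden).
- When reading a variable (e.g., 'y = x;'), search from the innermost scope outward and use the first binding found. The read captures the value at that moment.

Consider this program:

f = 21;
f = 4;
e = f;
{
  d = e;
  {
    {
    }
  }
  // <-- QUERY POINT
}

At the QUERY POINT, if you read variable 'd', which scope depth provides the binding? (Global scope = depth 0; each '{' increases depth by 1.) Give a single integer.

Answer: 1

Derivation:
Step 1: declare f=21 at depth 0
Step 2: declare f=4 at depth 0
Step 3: declare e=(read f)=4 at depth 0
Step 4: enter scope (depth=1)
Step 5: declare d=(read e)=4 at depth 1
Step 6: enter scope (depth=2)
Step 7: enter scope (depth=3)
Step 8: exit scope (depth=2)
Step 9: exit scope (depth=1)
Visible at query point: d=4 e=4 f=4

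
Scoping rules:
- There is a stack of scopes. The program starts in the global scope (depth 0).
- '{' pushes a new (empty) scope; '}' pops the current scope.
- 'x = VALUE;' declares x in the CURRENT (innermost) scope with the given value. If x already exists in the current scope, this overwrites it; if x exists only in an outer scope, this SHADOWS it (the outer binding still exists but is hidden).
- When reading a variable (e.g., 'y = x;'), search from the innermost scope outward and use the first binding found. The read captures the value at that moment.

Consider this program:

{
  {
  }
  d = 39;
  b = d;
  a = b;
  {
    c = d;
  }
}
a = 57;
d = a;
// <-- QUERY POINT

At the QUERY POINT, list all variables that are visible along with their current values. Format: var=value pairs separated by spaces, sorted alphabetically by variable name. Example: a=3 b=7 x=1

Step 1: enter scope (depth=1)
Step 2: enter scope (depth=2)
Step 3: exit scope (depth=1)
Step 4: declare d=39 at depth 1
Step 5: declare b=(read d)=39 at depth 1
Step 6: declare a=(read b)=39 at depth 1
Step 7: enter scope (depth=2)
Step 8: declare c=(read d)=39 at depth 2
Step 9: exit scope (depth=1)
Step 10: exit scope (depth=0)
Step 11: declare a=57 at depth 0
Step 12: declare d=(read a)=57 at depth 0
Visible at query point: a=57 d=57

Answer: a=57 d=57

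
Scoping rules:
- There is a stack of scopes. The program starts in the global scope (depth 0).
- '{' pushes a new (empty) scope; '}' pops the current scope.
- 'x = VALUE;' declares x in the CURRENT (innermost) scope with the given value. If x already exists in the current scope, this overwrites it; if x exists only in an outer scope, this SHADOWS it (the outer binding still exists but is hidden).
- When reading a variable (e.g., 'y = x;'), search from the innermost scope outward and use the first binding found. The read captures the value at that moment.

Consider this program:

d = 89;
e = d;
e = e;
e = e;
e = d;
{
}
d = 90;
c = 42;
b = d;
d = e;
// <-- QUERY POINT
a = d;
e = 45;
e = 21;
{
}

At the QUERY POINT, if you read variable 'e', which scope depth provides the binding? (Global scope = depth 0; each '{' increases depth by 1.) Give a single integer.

Step 1: declare d=89 at depth 0
Step 2: declare e=(read d)=89 at depth 0
Step 3: declare e=(read e)=89 at depth 0
Step 4: declare e=(read e)=89 at depth 0
Step 5: declare e=(read d)=89 at depth 0
Step 6: enter scope (depth=1)
Step 7: exit scope (depth=0)
Step 8: declare d=90 at depth 0
Step 9: declare c=42 at depth 0
Step 10: declare b=(read d)=90 at depth 0
Step 11: declare d=(read e)=89 at depth 0
Visible at query point: b=90 c=42 d=89 e=89

Answer: 0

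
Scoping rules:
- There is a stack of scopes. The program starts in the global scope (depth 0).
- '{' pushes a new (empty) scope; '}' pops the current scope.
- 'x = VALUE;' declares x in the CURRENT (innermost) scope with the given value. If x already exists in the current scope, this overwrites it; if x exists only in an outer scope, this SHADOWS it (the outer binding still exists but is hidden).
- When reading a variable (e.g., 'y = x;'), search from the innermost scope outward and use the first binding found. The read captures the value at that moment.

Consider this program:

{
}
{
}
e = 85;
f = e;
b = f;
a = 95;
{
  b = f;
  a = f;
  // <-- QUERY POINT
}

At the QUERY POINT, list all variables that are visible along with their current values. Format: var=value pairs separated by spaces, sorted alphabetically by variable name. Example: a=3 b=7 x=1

Answer: a=85 b=85 e=85 f=85

Derivation:
Step 1: enter scope (depth=1)
Step 2: exit scope (depth=0)
Step 3: enter scope (depth=1)
Step 4: exit scope (depth=0)
Step 5: declare e=85 at depth 0
Step 6: declare f=(read e)=85 at depth 0
Step 7: declare b=(read f)=85 at depth 0
Step 8: declare a=95 at depth 0
Step 9: enter scope (depth=1)
Step 10: declare b=(read f)=85 at depth 1
Step 11: declare a=(read f)=85 at depth 1
Visible at query point: a=85 b=85 e=85 f=85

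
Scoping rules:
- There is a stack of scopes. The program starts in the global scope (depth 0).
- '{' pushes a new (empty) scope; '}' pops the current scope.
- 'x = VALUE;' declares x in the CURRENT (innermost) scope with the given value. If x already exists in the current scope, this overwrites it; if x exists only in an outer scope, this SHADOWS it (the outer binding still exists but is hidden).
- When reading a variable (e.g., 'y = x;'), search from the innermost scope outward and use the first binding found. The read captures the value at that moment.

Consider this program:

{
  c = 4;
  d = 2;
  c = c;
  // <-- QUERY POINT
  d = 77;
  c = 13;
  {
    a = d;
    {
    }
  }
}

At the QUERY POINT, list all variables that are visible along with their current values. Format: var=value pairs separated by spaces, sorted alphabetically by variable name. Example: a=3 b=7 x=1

Step 1: enter scope (depth=1)
Step 2: declare c=4 at depth 1
Step 3: declare d=2 at depth 1
Step 4: declare c=(read c)=4 at depth 1
Visible at query point: c=4 d=2

Answer: c=4 d=2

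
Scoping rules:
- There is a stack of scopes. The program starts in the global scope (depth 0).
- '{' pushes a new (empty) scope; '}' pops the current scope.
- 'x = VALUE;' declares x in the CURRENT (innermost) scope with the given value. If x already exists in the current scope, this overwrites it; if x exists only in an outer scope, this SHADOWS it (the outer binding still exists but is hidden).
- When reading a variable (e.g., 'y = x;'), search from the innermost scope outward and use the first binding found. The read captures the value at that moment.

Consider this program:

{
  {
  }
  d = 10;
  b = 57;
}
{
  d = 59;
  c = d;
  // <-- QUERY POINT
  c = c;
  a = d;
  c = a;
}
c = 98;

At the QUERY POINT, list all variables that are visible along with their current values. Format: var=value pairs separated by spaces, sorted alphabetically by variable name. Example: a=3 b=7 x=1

Answer: c=59 d=59

Derivation:
Step 1: enter scope (depth=1)
Step 2: enter scope (depth=2)
Step 3: exit scope (depth=1)
Step 4: declare d=10 at depth 1
Step 5: declare b=57 at depth 1
Step 6: exit scope (depth=0)
Step 7: enter scope (depth=1)
Step 8: declare d=59 at depth 1
Step 9: declare c=(read d)=59 at depth 1
Visible at query point: c=59 d=59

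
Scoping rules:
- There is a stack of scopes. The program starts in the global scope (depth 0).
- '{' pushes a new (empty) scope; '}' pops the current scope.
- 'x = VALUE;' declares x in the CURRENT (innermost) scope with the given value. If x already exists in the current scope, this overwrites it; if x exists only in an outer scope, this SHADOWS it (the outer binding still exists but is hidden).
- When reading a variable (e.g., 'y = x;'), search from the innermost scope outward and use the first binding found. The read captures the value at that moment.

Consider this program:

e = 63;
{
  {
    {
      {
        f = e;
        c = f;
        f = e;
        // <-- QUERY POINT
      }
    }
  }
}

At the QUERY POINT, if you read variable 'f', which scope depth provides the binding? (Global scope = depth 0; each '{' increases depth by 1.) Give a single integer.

Step 1: declare e=63 at depth 0
Step 2: enter scope (depth=1)
Step 3: enter scope (depth=2)
Step 4: enter scope (depth=3)
Step 5: enter scope (depth=4)
Step 6: declare f=(read e)=63 at depth 4
Step 7: declare c=(read f)=63 at depth 4
Step 8: declare f=(read e)=63 at depth 4
Visible at query point: c=63 e=63 f=63

Answer: 4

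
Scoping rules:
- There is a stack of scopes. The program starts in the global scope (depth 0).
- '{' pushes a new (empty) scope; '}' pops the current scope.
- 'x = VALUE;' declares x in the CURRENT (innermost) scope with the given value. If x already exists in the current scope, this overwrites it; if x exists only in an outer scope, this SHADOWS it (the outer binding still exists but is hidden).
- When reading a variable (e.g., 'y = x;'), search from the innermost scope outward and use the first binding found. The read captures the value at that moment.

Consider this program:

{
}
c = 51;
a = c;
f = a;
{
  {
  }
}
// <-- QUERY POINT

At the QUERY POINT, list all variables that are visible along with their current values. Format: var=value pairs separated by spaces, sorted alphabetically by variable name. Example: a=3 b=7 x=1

Step 1: enter scope (depth=1)
Step 2: exit scope (depth=0)
Step 3: declare c=51 at depth 0
Step 4: declare a=(read c)=51 at depth 0
Step 5: declare f=(read a)=51 at depth 0
Step 6: enter scope (depth=1)
Step 7: enter scope (depth=2)
Step 8: exit scope (depth=1)
Step 9: exit scope (depth=0)
Visible at query point: a=51 c=51 f=51

Answer: a=51 c=51 f=51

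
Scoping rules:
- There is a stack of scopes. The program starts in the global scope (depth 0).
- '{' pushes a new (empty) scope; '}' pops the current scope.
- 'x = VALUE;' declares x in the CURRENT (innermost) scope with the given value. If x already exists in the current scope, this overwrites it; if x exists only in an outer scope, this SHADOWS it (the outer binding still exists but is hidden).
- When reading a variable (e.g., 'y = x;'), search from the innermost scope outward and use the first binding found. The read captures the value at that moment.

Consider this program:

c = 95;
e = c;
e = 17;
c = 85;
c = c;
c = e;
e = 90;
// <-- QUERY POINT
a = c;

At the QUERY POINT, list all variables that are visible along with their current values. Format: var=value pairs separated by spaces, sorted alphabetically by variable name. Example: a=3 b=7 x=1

Answer: c=17 e=90

Derivation:
Step 1: declare c=95 at depth 0
Step 2: declare e=(read c)=95 at depth 0
Step 3: declare e=17 at depth 0
Step 4: declare c=85 at depth 0
Step 5: declare c=(read c)=85 at depth 0
Step 6: declare c=(read e)=17 at depth 0
Step 7: declare e=90 at depth 0
Visible at query point: c=17 e=90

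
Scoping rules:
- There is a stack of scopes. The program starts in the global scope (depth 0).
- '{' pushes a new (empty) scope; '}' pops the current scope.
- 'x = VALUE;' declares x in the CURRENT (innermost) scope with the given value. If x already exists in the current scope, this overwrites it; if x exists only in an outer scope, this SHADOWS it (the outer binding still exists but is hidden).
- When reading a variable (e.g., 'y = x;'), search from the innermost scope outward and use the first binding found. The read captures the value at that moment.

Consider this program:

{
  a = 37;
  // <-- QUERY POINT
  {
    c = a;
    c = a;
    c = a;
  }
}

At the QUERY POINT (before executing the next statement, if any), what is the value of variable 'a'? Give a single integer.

Step 1: enter scope (depth=1)
Step 2: declare a=37 at depth 1
Visible at query point: a=37

Answer: 37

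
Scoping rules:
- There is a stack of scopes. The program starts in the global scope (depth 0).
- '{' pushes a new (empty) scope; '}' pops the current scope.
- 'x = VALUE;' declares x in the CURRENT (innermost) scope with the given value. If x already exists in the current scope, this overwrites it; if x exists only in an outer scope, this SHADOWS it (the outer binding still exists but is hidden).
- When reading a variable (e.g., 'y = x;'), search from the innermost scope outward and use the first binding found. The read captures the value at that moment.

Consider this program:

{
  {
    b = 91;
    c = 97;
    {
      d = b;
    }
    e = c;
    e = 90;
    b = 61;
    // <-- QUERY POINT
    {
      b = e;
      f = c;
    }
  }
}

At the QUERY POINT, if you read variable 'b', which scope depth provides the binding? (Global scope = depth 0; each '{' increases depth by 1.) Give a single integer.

Step 1: enter scope (depth=1)
Step 2: enter scope (depth=2)
Step 3: declare b=91 at depth 2
Step 4: declare c=97 at depth 2
Step 5: enter scope (depth=3)
Step 6: declare d=(read b)=91 at depth 3
Step 7: exit scope (depth=2)
Step 8: declare e=(read c)=97 at depth 2
Step 9: declare e=90 at depth 2
Step 10: declare b=61 at depth 2
Visible at query point: b=61 c=97 e=90

Answer: 2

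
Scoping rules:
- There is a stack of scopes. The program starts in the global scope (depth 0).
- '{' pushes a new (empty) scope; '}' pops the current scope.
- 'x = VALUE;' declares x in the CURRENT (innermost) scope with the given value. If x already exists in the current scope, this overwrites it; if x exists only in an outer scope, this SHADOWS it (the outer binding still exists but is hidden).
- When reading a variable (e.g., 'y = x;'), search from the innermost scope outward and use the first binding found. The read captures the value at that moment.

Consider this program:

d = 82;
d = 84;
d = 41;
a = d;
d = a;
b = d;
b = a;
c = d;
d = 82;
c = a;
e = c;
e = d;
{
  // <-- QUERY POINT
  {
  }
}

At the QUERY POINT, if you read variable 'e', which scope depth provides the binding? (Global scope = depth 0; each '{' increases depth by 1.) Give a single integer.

Step 1: declare d=82 at depth 0
Step 2: declare d=84 at depth 0
Step 3: declare d=41 at depth 0
Step 4: declare a=(read d)=41 at depth 0
Step 5: declare d=(read a)=41 at depth 0
Step 6: declare b=(read d)=41 at depth 0
Step 7: declare b=(read a)=41 at depth 0
Step 8: declare c=(read d)=41 at depth 0
Step 9: declare d=82 at depth 0
Step 10: declare c=(read a)=41 at depth 0
Step 11: declare e=(read c)=41 at depth 0
Step 12: declare e=(read d)=82 at depth 0
Step 13: enter scope (depth=1)
Visible at query point: a=41 b=41 c=41 d=82 e=82

Answer: 0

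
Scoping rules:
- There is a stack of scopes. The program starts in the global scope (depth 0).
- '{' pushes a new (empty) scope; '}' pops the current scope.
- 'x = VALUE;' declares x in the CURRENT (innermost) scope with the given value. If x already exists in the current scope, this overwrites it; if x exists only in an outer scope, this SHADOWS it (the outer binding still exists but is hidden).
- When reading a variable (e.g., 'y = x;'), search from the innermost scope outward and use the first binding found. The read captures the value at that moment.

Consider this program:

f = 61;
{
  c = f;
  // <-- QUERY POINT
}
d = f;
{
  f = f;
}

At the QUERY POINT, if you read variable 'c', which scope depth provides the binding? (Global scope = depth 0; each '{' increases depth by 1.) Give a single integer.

Answer: 1

Derivation:
Step 1: declare f=61 at depth 0
Step 2: enter scope (depth=1)
Step 3: declare c=(read f)=61 at depth 1
Visible at query point: c=61 f=61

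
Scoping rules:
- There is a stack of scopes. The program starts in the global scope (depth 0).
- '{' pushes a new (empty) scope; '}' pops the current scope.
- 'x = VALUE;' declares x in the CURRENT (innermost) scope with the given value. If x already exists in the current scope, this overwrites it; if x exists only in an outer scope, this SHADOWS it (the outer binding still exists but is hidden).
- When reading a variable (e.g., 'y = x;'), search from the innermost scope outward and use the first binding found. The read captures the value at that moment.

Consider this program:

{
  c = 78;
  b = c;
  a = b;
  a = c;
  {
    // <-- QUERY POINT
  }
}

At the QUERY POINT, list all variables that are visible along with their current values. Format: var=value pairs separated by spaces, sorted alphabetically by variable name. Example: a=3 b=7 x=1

Answer: a=78 b=78 c=78

Derivation:
Step 1: enter scope (depth=1)
Step 2: declare c=78 at depth 1
Step 3: declare b=(read c)=78 at depth 1
Step 4: declare a=(read b)=78 at depth 1
Step 5: declare a=(read c)=78 at depth 1
Step 6: enter scope (depth=2)
Visible at query point: a=78 b=78 c=78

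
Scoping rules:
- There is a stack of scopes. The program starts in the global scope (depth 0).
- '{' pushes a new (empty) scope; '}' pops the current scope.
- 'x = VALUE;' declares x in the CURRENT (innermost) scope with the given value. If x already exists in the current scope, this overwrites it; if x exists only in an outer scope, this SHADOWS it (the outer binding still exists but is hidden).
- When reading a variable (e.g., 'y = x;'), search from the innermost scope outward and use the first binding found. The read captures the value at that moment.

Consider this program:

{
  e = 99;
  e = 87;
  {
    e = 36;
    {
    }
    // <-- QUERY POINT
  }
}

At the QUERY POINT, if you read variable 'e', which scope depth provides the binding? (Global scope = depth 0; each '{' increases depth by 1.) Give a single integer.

Answer: 2

Derivation:
Step 1: enter scope (depth=1)
Step 2: declare e=99 at depth 1
Step 3: declare e=87 at depth 1
Step 4: enter scope (depth=2)
Step 5: declare e=36 at depth 2
Step 6: enter scope (depth=3)
Step 7: exit scope (depth=2)
Visible at query point: e=36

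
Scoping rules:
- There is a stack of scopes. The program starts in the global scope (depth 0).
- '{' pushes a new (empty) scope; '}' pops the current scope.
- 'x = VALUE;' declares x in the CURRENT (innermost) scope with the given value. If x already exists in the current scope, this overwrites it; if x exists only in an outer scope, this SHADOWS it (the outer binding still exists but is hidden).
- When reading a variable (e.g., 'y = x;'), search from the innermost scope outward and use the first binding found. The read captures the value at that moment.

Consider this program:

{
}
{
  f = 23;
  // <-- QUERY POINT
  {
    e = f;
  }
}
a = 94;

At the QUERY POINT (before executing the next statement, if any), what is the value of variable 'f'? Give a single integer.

Step 1: enter scope (depth=1)
Step 2: exit scope (depth=0)
Step 3: enter scope (depth=1)
Step 4: declare f=23 at depth 1
Visible at query point: f=23

Answer: 23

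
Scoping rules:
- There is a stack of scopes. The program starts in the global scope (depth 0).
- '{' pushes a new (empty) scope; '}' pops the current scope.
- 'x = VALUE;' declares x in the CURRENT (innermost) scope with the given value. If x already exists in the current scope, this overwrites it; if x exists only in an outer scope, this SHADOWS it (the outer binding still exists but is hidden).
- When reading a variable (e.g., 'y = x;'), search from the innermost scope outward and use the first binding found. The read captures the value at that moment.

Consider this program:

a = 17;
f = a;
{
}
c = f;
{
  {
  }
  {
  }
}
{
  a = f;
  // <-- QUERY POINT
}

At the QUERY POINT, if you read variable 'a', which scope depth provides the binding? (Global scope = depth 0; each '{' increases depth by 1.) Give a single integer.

Answer: 1

Derivation:
Step 1: declare a=17 at depth 0
Step 2: declare f=(read a)=17 at depth 0
Step 3: enter scope (depth=1)
Step 4: exit scope (depth=0)
Step 5: declare c=(read f)=17 at depth 0
Step 6: enter scope (depth=1)
Step 7: enter scope (depth=2)
Step 8: exit scope (depth=1)
Step 9: enter scope (depth=2)
Step 10: exit scope (depth=1)
Step 11: exit scope (depth=0)
Step 12: enter scope (depth=1)
Step 13: declare a=(read f)=17 at depth 1
Visible at query point: a=17 c=17 f=17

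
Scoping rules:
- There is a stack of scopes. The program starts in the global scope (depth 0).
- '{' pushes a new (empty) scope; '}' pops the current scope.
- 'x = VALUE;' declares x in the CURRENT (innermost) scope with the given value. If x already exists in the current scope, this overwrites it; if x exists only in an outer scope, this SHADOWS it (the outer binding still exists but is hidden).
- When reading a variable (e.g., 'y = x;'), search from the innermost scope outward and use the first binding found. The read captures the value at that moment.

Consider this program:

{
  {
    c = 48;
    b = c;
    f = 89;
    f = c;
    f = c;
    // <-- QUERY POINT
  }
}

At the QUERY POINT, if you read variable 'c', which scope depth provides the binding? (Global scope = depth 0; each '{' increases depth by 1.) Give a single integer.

Step 1: enter scope (depth=1)
Step 2: enter scope (depth=2)
Step 3: declare c=48 at depth 2
Step 4: declare b=(read c)=48 at depth 2
Step 5: declare f=89 at depth 2
Step 6: declare f=(read c)=48 at depth 2
Step 7: declare f=(read c)=48 at depth 2
Visible at query point: b=48 c=48 f=48

Answer: 2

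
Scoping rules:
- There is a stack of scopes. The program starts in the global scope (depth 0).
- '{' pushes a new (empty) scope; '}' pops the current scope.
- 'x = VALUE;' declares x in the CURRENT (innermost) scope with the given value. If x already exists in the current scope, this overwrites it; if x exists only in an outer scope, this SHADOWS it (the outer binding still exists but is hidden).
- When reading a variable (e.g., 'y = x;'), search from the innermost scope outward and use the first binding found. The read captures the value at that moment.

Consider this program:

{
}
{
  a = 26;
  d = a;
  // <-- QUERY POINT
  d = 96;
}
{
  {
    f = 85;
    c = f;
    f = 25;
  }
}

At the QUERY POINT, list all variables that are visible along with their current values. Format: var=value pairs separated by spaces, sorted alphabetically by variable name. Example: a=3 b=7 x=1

Answer: a=26 d=26

Derivation:
Step 1: enter scope (depth=1)
Step 2: exit scope (depth=0)
Step 3: enter scope (depth=1)
Step 4: declare a=26 at depth 1
Step 5: declare d=(read a)=26 at depth 1
Visible at query point: a=26 d=26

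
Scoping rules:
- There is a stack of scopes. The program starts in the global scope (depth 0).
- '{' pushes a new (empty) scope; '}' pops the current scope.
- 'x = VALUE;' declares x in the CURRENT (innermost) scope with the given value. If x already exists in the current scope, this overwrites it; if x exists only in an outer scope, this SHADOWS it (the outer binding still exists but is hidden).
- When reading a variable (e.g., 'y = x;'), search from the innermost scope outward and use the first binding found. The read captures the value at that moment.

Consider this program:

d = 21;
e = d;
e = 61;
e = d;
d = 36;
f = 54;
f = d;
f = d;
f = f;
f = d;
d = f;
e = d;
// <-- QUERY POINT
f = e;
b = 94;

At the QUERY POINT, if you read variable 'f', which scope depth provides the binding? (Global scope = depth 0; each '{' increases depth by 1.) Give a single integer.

Answer: 0

Derivation:
Step 1: declare d=21 at depth 0
Step 2: declare e=(read d)=21 at depth 0
Step 3: declare e=61 at depth 0
Step 4: declare e=(read d)=21 at depth 0
Step 5: declare d=36 at depth 0
Step 6: declare f=54 at depth 0
Step 7: declare f=(read d)=36 at depth 0
Step 8: declare f=(read d)=36 at depth 0
Step 9: declare f=(read f)=36 at depth 0
Step 10: declare f=(read d)=36 at depth 0
Step 11: declare d=(read f)=36 at depth 0
Step 12: declare e=(read d)=36 at depth 0
Visible at query point: d=36 e=36 f=36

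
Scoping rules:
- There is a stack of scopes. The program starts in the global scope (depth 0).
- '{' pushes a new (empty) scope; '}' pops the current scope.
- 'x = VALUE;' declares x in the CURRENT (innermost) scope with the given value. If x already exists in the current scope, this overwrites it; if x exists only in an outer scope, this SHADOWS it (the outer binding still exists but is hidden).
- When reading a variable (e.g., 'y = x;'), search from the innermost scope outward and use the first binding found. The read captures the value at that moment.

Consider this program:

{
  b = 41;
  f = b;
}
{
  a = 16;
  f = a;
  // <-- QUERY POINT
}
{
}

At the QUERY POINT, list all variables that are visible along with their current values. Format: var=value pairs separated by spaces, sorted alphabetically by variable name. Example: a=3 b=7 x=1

Answer: a=16 f=16

Derivation:
Step 1: enter scope (depth=1)
Step 2: declare b=41 at depth 1
Step 3: declare f=(read b)=41 at depth 1
Step 4: exit scope (depth=0)
Step 5: enter scope (depth=1)
Step 6: declare a=16 at depth 1
Step 7: declare f=(read a)=16 at depth 1
Visible at query point: a=16 f=16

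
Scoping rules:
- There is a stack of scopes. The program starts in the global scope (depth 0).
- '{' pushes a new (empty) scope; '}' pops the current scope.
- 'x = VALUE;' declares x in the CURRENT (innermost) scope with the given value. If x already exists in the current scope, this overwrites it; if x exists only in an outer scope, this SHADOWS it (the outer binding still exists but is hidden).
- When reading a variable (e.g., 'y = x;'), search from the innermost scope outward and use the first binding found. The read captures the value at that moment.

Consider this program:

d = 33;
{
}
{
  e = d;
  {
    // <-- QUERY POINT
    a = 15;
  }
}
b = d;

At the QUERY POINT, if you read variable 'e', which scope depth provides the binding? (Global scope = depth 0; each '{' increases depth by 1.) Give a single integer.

Answer: 1

Derivation:
Step 1: declare d=33 at depth 0
Step 2: enter scope (depth=1)
Step 3: exit scope (depth=0)
Step 4: enter scope (depth=1)
Step 5: declare e=(read d)=33 at depth 1
Step 6: enter scope (depth=2)
Visible at query point: d=33 e=33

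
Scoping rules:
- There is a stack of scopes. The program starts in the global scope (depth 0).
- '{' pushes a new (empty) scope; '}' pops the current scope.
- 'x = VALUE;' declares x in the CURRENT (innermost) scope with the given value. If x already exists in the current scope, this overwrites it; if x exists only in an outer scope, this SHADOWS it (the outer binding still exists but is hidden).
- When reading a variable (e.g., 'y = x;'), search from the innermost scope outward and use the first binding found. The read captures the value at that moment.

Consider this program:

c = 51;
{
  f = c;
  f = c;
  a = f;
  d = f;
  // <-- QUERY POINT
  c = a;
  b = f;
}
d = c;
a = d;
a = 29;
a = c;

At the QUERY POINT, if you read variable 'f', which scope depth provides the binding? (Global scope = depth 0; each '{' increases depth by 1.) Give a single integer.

Answer: 1

Derivation:
Step 1: declare c=51 at depth 0
Step 2: enter scope (depth=1)
Step 3: declare f=(read c)=51 at depth 1
Step 4: declare f=(read c)=51 at depth 1
Step 5: declare a=(read f)=51 at depth 1
Step 6: declare d=(read f)=51 at depth 1
Visible at query point: a=51 c=51 d=51 f=51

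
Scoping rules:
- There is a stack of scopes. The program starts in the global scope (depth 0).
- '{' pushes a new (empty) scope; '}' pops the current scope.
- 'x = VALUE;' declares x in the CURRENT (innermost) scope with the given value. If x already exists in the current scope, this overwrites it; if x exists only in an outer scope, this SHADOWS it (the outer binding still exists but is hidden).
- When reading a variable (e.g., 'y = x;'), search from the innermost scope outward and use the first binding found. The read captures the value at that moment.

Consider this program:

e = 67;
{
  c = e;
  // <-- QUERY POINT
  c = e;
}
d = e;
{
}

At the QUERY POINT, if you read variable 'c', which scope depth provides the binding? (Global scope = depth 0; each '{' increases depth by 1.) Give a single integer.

Answer: 1

Derivation:
Step 1: declare e=67 at depth 0
Step 2: enter scope (depth=1)
Step 3: declare c=(read e)=67 at depth 1
Visible at query point: c=67 e=67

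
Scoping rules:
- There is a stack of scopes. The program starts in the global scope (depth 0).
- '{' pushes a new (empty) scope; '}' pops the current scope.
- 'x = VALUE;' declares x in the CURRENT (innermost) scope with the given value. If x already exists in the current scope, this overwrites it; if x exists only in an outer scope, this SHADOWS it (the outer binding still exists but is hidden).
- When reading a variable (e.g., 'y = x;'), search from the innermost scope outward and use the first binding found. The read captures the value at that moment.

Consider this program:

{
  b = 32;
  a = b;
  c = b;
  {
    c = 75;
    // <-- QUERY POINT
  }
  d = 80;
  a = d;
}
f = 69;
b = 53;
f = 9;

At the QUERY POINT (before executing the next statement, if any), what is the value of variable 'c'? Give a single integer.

Answer: 75

Derivation:
Step 1: enter scope (depth=1)
Step 2: declare b=32 at depth 1
Step 3: declare a=(read b)=32 at depth 1
Step 4: declare c=(read b)=32 at depth 1
Step 5: enter scope (depth=2)
Step 6: declare c=75 at depth 2
Visible at query point: a=32 b=32 c=75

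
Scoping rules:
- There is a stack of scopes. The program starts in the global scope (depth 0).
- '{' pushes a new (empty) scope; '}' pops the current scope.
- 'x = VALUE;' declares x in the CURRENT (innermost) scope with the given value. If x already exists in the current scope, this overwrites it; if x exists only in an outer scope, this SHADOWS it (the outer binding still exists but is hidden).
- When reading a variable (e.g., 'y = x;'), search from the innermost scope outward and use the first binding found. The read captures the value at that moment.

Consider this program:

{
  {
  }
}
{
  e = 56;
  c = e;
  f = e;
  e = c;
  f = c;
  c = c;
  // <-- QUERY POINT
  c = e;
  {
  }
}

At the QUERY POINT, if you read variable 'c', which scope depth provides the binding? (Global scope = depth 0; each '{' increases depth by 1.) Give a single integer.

Step 1: enter scope (depth=1)
Step 2: enter scope (depth=2)
Step 3: exit scope (depth=1)
Step 4: exit scope (depth=0)
Step 5: enter scope (depth=1)
Step 6: declare e=56 at depth 1
Step 7: declare c=(read e)=56 at depth 1
Step 8: declare f=(read e)=56 at depth 1
Step 9: declare e=(read c)=56 at depth 1
Step 10: declare f=(read c)=56 at depth 1
Step 11: declare c=(read c)=56 at depth 1
Visible at query point: c=56 e=56 f=56

Answer: 1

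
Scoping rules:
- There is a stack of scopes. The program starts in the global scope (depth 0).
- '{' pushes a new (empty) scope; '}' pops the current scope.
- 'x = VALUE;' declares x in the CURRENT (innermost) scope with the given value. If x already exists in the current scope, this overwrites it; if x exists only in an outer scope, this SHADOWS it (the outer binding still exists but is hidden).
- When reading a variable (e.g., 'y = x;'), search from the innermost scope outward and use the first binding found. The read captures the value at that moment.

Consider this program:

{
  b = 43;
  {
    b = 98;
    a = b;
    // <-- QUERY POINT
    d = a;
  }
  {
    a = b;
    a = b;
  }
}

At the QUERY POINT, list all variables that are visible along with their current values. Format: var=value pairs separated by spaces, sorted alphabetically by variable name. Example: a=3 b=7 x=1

Answer: a=98 b=98

Derivation:
Step 1: enter scope (depth=1)
Step 2: declare b=43 at depth 1
Step 3: enter scope (depth=2)
Step 4: declare b=98 at depth 2
Step 5: declare a=(read b)=98 at depth 2
Visible at query point: a=98 b=98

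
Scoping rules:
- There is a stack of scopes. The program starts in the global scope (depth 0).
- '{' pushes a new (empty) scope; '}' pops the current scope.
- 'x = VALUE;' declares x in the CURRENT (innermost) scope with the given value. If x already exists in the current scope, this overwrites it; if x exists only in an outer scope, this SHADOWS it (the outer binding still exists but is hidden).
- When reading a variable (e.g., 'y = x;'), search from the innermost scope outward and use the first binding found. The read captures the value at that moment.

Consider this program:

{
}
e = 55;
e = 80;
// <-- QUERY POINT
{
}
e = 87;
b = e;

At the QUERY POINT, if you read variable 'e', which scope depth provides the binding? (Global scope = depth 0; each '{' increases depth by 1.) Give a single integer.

Step 1: enter scope (depth=1)
Step 2: exit scope (depth=0)
Step 3: declare e=55 at depth 0
Step 4: declare e=80 at depth 0
Visible at query point: e=80

Answer: 0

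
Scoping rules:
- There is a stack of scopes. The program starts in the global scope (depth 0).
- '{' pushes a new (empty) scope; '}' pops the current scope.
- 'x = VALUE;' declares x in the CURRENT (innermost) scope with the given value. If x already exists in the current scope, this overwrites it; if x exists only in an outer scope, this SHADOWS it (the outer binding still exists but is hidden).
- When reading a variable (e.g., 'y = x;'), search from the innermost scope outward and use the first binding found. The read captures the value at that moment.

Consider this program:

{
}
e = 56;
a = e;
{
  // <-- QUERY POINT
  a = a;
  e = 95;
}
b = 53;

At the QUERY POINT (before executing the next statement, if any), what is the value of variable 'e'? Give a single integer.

Step 1: enter scope (depth=1)
Step 2: exit scope (depth=0)
Step 3: declare e=56 at depth 0
Step 4: declare a=(read e)=56 at depth 0
Step 5: enter scope (depth=1)
Visible at query point: a=56 e=56

Answer: 56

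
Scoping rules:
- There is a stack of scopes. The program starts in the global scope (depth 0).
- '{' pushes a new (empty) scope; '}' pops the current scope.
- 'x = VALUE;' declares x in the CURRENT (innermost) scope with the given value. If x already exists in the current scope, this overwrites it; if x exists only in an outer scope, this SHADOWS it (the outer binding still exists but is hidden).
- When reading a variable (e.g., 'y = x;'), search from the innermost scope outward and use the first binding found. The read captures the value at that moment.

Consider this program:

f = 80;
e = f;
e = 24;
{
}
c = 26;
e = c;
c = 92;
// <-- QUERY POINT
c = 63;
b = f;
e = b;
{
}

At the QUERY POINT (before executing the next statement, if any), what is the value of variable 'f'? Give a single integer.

Step 1: declare f=80 at depth 0
Step 2: declare e=(read f)=80 at depth 0
Step 3: declare e=24 at depth 0
Step 4: enter scope (depth=1)
Step 5: exit scope (depth=0)
Step 6: declare c=26 at depth 0
Step 7: declare e=(read c)=26 at depth 0
Step 8: declare c=92 at depth 0
Visible at query point: c=92 e=26 f=80

Answer: 80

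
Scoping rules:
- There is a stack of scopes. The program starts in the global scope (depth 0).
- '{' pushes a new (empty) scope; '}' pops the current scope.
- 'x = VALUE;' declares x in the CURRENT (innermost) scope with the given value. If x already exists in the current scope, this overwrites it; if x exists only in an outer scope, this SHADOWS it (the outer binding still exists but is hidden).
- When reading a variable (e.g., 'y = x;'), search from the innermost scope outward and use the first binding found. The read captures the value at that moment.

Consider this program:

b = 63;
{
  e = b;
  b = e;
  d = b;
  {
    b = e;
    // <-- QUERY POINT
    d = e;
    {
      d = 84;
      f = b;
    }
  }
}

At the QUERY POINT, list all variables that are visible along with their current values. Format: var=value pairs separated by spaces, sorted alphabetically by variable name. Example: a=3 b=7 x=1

Step 1: declare b=63 at depth 0
Step 2: enter scope (depth=1)
Step 3: declare e=(read b)=63 at depth 1
Step 4: declare b=(read e)=63 at depth 1
Step 5: declare d=(read b)=63 at depth 1
Step 6: enter scope (depth=2)
Step 7: declare b=(read e)=63 at depth 2
Visible at query point: b=63 d=63 e=63

Answer: b=63 d=63 e=63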